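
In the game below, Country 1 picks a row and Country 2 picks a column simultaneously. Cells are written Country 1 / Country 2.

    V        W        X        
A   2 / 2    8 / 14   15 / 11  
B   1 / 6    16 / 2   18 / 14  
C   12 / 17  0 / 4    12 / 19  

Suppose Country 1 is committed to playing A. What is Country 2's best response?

With Country 1 fixed at A, Country 2's payoffs are: V → 2, W → 14, X → 11.
The maximum is 14, achieved by W.

W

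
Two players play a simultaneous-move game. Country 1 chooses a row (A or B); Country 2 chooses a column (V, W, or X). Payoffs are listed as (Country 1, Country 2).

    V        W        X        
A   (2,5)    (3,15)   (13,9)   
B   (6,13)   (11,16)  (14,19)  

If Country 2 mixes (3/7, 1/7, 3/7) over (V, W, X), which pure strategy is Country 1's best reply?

B

Compute Country 1's expected payoff from each pure strategy against the given mix.
A: (3/7)·2 + (1/7)·3 + (3/7)·13 = 48/7
B: (3/7)·6 + (1/7)·11 + (3/7)·14 = 71/7
Highest expected payoff is 71/7, from B.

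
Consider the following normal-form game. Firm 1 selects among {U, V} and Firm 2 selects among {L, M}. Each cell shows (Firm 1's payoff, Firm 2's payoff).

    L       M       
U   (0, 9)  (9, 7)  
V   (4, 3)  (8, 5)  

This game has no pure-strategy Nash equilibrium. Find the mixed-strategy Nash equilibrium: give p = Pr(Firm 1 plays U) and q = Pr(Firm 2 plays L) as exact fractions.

p = 1/2, q = 1/5

Each player's mixing probability is pinned down by making the *other* player indifferent.
Firm 2 indifferent between L and M: p·9 + (1−p)·3 = p·7 + (1−p)·5 ⟹ 3 + 6p = 5 + 2p ⟹ p = 1/2.
Firm 1 indifferent between U and V: q·0 + (1−q)·9 = q·4 + (1−q)·8 ⟹ 9 + (-9)q = 8 + (-4)q ⟹ q = 1/5.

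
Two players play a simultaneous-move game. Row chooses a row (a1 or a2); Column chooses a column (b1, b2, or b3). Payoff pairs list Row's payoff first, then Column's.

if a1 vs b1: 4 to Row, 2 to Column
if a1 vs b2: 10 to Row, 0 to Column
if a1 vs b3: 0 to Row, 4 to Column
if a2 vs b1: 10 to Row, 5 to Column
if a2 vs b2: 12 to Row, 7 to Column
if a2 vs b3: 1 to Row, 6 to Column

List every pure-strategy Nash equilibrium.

Find each player's best response to every opponent strategy; NE are the intersections.
Row's best responses — vs b1: a2 (payoff 10); vs b2: a2 (payoff 12); vs b3: a2 (payoff 1).
Column's best responses — vs a1: b3 (payoff 4); vs a2: b2 (payoff 7).
The only mutual best response is (a2, b2); neither player gains by switching there.

(a2, b2)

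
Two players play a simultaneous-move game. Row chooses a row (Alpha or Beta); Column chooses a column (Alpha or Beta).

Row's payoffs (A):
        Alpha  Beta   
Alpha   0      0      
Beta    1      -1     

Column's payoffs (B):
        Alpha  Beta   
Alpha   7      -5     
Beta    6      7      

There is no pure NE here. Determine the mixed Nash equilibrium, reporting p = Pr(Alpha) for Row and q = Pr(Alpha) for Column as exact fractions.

Each player's mixing probability is pinned down by making the *other* player indifferent.
Column indifferent between Alpha and Beta: p·7 + (1−p)·6 = p·(-5) + (1−p)·7 ⟹ 6 + 1p = 7 + (-12)p ⟹ p = 1/13.
Row indifferent between Alpha and Beta: q·0 + (1−q)·0 = q·1 + (1−q)·(-1) ⟹ 0 + 0q = (-1) + 2q ⟹ q = 1/2.

p = 1/13, q = 1/2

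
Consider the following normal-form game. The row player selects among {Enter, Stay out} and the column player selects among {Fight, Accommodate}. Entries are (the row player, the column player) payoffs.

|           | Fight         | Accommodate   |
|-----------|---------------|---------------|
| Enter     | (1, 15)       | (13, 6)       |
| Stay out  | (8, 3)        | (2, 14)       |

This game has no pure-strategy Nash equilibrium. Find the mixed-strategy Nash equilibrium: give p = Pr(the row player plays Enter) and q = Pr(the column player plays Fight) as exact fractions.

Each player's mixing probability is pinned down by making the *other* player indifferent.
The column player indifferent between Fight and Accommodate: p·15 + (1−p)·3 = p·6 + (1−p)·14 ⟹ 3 + 12p = 14 + (-8)p ⟹ p = 11/20.
The row player indifferent between Enter and Stay out: q·1 + (1−q)·13 = q·8 + (1−q)·2 ⟹ 13 + (-12)q = 2 + 6q ⟹ q = 11/18.

p = 11/20, q = 11/18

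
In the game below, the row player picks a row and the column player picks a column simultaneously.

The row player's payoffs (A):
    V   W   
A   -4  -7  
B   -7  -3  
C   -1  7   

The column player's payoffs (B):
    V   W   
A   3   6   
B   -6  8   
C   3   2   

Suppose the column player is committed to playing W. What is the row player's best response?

C

With the column player fixed at W, the row player's payoffs are: A → -7, B → -3, C → 7.
The maximum is 7, achieved by C.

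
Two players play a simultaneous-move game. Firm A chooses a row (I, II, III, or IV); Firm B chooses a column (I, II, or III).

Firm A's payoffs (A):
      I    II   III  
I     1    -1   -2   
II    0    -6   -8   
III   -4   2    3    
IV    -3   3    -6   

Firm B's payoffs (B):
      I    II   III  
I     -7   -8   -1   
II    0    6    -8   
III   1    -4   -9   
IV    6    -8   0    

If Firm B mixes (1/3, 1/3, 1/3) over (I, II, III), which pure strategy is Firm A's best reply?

Compute Firm A's expected payoff from each pure strategy against the given mix.
I: (1/3)·1 + (1/3)·(-1) + (1/3)·(-2) = -2/3
II: (1/3)·0 + (1/3)·(-6) + (1/3)·(-8) = -14/3
III: (1/3)·(-4) + (1/3)·2 + (1/3)·3 = 1/3
IV: (1/3)·(-3) + (1/3)·3 + (1/3)·(-6) = -2
Highest expected payoff is 1/3, from III.

III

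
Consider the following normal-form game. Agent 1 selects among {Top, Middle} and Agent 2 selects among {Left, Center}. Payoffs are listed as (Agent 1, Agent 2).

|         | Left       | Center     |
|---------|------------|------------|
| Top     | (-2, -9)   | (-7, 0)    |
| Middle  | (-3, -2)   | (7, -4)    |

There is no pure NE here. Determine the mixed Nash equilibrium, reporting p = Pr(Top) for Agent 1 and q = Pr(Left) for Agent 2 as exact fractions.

In a mixed NE each player is indifferent between their pure strategies, so the opponent's mix sets the indifference.
Agent 2 indifferent between Left and Center: p·(-9) + (1−p)·(-2) = p·0 + (1−p)·(-4) ⟹ (-2) + (-7)p = (-4) + 4p ⟹ p = 2/11.
Agent 1 indifferent between Top and Middle: q·(-2) + (1−q)·(-7) = q·(-3) + (1−q)·7 ⟹ (-7) + 5q = 7 + (-10)q ⟹ q = 14/15.

p = 2/11, q = 14/15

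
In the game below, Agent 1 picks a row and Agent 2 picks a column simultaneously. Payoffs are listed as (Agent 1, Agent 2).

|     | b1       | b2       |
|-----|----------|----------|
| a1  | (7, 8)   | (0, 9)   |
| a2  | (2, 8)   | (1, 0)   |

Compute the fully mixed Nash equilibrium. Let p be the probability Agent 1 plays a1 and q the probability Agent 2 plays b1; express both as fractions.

Each player's mixing probability is pinned down by making the *other* player indifferent.
Agent 2 indifferent between b1 and b2: p·8 + (1−p)·8 = p·9 + (1−p)·0 ⟹ 8 + 0p = 0 + 9p ⟹ p = 8/9.
Agent 1 indifferent between a1 and a2: q·7 + (1−q)·0 = q·2 + (1−q)·1 ⟹ 0 + 7q = 1 + 1q ⟹ q = 1/6.

p = 8/9, q = 1/6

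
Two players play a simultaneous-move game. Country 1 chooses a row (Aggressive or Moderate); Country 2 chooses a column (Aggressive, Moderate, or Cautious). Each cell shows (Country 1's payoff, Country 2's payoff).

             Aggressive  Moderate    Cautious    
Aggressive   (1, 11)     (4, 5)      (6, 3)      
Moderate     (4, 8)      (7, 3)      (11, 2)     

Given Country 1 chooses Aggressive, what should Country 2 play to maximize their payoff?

Aggressive

With Country 1 fixed at Aggressive, Country 2's payoffs are: Aggressive → 11, Moderate → 5, Cautious → 3.
The maximum is 11, achieved by Aggressive.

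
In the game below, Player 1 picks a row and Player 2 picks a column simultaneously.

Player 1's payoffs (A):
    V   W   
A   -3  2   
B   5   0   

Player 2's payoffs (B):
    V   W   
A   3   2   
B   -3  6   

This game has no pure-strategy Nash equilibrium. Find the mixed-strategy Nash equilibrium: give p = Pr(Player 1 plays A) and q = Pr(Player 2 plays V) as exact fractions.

Each player's mixing probability is pinned down by making the *other* player indifferent.
Player 2 indifferent between V and W: p·3 + (1−p)·(-3) = p·2 + (1−p)·6 ⟹ (-3) + 6p = 6 + (-4)p ⟹ p = 9/10.
Player 1 indifferent between A and B: q·(-3) + (1−q)·2 = q·5 + (1−q)·0 ⟹ 2 + (-5)q = 0 + 5q ⟹ q = 1/5.

p = 9/10, q = 1/5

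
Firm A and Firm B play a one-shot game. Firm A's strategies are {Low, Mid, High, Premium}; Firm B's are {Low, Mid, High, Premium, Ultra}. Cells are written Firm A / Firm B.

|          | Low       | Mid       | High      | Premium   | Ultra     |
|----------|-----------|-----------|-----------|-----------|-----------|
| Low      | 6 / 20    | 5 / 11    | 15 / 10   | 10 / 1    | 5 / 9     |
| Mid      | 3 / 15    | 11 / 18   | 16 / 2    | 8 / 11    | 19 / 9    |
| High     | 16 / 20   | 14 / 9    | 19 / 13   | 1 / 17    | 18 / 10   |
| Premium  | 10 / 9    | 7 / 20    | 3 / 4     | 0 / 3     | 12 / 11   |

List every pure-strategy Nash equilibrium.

Check mutual best responses: a cell is a NE iff neither player can gain by unilaterally deviating.
Firm A's best responses — vs Low: High (payoff 16); vs Mid: High (payoff 14); vs High: High (payoff 19); vs Premium: Low (payoff 10); vs Ultra: Mid (payoff 19).
Firm B's best responses — vs Low: Low (payoff 20); vs Mid: Mid (payoff 18); vs High: Low (payoff 20); vs Premium: Mid (payoff 20).
The only mutual best response is (High, Low); neither player gains by switching there.

(High, Low)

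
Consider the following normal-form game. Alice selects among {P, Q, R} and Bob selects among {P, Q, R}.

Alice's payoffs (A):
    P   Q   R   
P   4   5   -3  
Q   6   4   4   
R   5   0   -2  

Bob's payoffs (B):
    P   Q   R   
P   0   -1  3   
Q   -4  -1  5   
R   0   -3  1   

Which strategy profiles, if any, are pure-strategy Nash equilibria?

(Q, R)

A profile is a Nash equilibrium when each player is best-responding to the other.
Alice's best responses — vs P: Q (payoff 6); vs Q: P (payoff 5); vs R: Q (payoff 4).
Bob's best responses — vs P: R (payoff 3); vs Q: R (payoff 5); vs R: R (payoff 1).
The only mutual best response is (Q, R); neither player gains by switching there.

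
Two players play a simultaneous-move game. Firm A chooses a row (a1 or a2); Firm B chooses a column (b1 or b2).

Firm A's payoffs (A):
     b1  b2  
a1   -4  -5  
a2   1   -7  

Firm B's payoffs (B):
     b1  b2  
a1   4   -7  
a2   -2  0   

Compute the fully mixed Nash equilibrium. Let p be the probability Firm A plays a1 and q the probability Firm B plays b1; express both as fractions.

p = 2/13, q = 2/7

In a mixed NE each player is indifferent between their pure strategies, so the opponent's mix sets the indifference.
Firm B indifferent between b1 and b2: p·4 + (1−p)·(-2) = p·(-7) + (1−p)·0 ⟹ (-2) + 6p = 0 + (-7)p ⟹ p = 2/13.
Firm A indifferent between a1 and a2: q·(-4) + (1−q)·(-5) = q·1 + (1−q)·(-7) ⟹ (-5) + 1q = (-7) + 8q ⟹ q = 2/7.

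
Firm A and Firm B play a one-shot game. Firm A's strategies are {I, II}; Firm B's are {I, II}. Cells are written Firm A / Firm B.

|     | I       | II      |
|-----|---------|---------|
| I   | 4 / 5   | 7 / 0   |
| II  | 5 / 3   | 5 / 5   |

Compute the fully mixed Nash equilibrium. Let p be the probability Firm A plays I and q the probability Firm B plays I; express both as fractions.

p = 2/7, q = 2/3

Each player's mixing probability is pinned down by making the *other* player indifferent.
Firm B indifferent between I and II: p·5 + (1−p)·3 = p·0 + (1−p)·5 ⟹ 3 + 2p = 5 + (-5)p ⟹ p = 2/7.
Firm A indifferent between I and II: q·4 + (1−q)·7 = q·5 + (1−q)·5 ⟹ 7 + (-3)q = 5 + 0q ⟹ q = 2/3.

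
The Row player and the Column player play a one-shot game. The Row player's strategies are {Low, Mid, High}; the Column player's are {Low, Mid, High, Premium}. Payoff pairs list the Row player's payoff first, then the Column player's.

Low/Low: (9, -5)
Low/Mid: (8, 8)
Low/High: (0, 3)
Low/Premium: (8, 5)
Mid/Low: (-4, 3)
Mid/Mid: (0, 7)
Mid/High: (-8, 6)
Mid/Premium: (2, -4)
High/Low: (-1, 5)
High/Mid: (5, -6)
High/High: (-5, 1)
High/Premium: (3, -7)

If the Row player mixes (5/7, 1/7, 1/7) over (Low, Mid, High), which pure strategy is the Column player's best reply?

Mid

Compute the Column player's expected payoff from each pure strategy against the given mix.
Low: (5/7)·(-5) + (1/7)·3 + (1/7)·5 = -17/7
Mid: (5/7)·8 + (1/7)·7 + (1/7)·(-6) = 41/7
High: (5/7)·3 + (1/7)·6 + (1/7)·1 = 22/7
Premium: (5/7)·5 + (1/7)·(-4) + (1/7)·(-7) = 2
Highest expected payoff is 41/7, from Mid.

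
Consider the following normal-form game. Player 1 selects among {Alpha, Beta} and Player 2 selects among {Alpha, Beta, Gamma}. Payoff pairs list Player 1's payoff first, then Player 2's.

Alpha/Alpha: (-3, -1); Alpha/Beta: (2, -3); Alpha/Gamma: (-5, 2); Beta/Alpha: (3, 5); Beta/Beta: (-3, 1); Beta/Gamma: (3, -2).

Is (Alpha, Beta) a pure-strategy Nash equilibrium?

Holding Player 2 at Beta: Player 1 gets 2 from Alpha, versus -3 from Beta. No profitable deviation for Player 1.
Holding Player 1 at Alpha: Player 2 gets -3 from Beta but could get 2 by switching to Gamma. Player 2 has a profitable deviation.

No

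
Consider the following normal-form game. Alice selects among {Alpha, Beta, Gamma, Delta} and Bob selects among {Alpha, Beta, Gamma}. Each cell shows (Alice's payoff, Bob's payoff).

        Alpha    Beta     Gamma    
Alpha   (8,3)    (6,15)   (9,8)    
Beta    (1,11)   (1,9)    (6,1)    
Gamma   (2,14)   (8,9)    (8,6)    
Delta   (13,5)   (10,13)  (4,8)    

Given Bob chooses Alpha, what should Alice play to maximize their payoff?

Delta

With Bob fixed at Alpha, Alice's payoffs are: Alpha → 8, Beta → 1, Gamma → 2, Delta → 13.
The maximum is 13, achieved by Delta.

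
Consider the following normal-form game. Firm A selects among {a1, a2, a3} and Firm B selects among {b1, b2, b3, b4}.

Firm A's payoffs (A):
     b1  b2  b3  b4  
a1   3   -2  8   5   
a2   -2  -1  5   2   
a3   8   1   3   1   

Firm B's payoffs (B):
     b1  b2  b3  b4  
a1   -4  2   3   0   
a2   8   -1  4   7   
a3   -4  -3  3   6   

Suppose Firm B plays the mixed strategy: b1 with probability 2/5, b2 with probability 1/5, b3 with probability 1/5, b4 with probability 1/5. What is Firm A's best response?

Firm A's best reply maximizes expected payoff against the mix.
a1: (2/5)·3 + (1/5)·(-2) + (1/5)·8 + (1/5)·5 = 17/5
a2: (2/5)·(-2) + (1/5)·(-1) + (1/5)·5 + (1/5)·2 = 2/5
a3: (2/5)·8 + (1/5)·1 + (1/5)·3 + (1/5)·1 = 21/5
Highest expected payoff is 21/5, from a3.

a3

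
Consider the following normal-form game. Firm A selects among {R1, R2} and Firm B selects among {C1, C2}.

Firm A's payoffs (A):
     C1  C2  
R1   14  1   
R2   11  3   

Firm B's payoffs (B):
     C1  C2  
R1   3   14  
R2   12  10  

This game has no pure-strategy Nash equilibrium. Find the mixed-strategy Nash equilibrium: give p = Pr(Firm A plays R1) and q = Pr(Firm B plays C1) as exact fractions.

Each player's mixing probability is pinned down by making the *other* player indifferent.
Firm B indifferent between C1 and C2: p·3 + (1−p)·12 = p·14 + (1−p)·10 ⟹ 12 + (-9)p = 10 + 4p ⟹ p = 2/13.
Firm A indifferent between R1 and R2: q·14 + (1−q)·1 = q·11 + (1−q)·3 ⟹ 1 + 13q = 3 + 8q ⟹ q = 2/5.

p = 2/13, q = 2/5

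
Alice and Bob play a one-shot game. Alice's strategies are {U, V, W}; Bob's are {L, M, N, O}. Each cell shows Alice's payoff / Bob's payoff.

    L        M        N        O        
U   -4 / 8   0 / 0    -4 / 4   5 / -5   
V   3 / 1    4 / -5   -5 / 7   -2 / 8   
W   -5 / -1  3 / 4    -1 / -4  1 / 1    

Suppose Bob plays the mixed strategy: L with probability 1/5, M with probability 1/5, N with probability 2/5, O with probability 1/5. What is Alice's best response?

Alice's best reply maximizes expected payoff against the mix.
U: (1/5)·(-4) + (1/5)·0 + (2/5)·(-4) + (1/5)·5 = -7/5
V: (1/5)·3 + (1/5)·4 + (2/5)·(-5) + (1/5)·(-2) = -1
W: (1/5)·(-5) + (1/5)·3 + (2/5)·(-1) + (1/5)·1 = -3/5
Highest expected payoff is -3/5, from W.

W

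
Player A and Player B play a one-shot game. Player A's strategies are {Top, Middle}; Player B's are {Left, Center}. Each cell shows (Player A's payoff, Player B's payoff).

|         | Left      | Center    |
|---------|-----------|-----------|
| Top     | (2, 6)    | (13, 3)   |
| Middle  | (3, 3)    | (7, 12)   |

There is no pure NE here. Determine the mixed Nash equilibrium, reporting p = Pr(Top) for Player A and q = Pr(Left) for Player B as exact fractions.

In a mixed NE each player is indifferent between their pure strategies, so the opponent's mix sets the indifference.
Player B indifferent between Left and Center: p·6 + (1−p)·3 = p·3 + (1−p)·12 ⟹ 3 + 3p = 12 + (-9)p ⟹ p = 3/4.
Player A indifferent between Top and Middle: q·2 + (1−q)·13 = q·3 + (1−q)·7 ⟹ 13 + (-11)q = 7 + (-4)q ⟹ q = 6/7.

p = 3/4, q = 6/7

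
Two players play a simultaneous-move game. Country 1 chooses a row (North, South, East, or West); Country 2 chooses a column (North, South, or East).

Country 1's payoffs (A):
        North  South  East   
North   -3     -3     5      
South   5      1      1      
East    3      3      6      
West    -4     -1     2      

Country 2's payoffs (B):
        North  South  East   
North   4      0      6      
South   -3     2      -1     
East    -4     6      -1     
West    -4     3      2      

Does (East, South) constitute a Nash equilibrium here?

Yes

Holding Country 2 at South: Country 1 gets 3 from East, versus -3 from North, 1 from South, -1 from West. No profitable deviation for Country 1.
Holding Country 1 at East: Country 2 gets 6 from South, versus -4 from North, -1 from East. No profitable deviation for Country 2 either.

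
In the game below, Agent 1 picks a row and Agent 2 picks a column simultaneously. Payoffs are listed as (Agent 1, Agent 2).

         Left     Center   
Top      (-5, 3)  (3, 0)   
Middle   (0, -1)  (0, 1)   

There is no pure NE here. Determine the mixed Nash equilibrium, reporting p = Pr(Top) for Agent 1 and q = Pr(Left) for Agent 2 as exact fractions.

p = 2/5, q = 3/8

In a mixed NE each player is indifferent between their pure strategies, so the opponent's mix sets the indifference.
Agent 2 indifferent between Left and Center: p·3 + (1−p)·(-1) = p·0 + (1−p)·1 ⟹ (-1) + 4p = 1 + (-1)p ⟹ p = 2/5.
Agent 1 indifferent between Top and Middle: q·(-5) + (1−q)·3 = q·0 + (1−q)·0 ⟹ 3 + (-8)q = 0 + 0q ⟹ q = 3/8.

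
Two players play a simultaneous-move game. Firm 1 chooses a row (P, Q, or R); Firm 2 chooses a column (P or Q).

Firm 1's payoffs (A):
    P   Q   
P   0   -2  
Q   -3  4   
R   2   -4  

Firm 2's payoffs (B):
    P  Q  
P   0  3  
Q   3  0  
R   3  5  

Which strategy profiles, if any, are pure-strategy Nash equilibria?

Find each player's best response to every opponent strategy; NE are the intersections.
Firm 1's best responses — vs P: R (payoff 2); vs Q: Q (payoff 4).
Firm 2's best responses — vs P: Q (payoff 3); vs Q: P (payoff 3); vs R: Q (payoff 5).
No cell has both players best-responding. For instance, Firm 1's best reply to P is R, but against R Firm 2 prefers Q over P.

There is no pure-strategy Nash equilibrium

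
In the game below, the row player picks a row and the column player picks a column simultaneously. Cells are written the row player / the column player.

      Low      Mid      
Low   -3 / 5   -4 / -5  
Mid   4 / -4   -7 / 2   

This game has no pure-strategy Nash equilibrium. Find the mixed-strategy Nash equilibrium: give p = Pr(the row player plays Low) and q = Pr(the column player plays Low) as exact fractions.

p = 3/8, q = 3/10

In a mixed NE each player is indifferent between their pure strategies, so the opponent's mix sets the indifference.
The column player indifferent between Low and Mid: p·5 + (1−p)·(-4) = p·(-5) + (1−p)·2 ⟹ (-4) + 9p = 2 + (-7)p ⟹ p = 3/8.
The row player indifferent between Low and Mid: q·(-3) + (1−q)·(-4) = q·4 + (1−q)·(-7) ⟹ (-4) + 1q = (-7) + 11q ⟹ q = 3/10.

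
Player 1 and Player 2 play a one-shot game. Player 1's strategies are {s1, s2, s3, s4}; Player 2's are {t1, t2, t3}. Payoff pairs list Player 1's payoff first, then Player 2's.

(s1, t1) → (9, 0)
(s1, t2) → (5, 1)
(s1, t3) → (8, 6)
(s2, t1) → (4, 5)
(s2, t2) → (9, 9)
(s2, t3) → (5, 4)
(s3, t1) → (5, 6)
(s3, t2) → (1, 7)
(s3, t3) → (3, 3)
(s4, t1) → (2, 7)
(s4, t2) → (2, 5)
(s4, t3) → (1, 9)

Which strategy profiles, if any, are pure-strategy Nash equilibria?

A profile is a Nash equilibrium when each player is best-responding to the other.
Player 1's best responses — vs t1: s1 (payoff 9); vs t2: s2 (payoff 9); vs t3: s1 (payoff 8).
Player 2's best responses — vs s1: t3 (payoff 6); vs s2: t2 (payoff 9); vs s3: t2 (payoff 7); vs s4: t3 (payoff 9).
Mutual best responses occur at (s1, t3) and (s2, t2); at each, neither player gains by switching.

(s1, t3) and (s2, t2)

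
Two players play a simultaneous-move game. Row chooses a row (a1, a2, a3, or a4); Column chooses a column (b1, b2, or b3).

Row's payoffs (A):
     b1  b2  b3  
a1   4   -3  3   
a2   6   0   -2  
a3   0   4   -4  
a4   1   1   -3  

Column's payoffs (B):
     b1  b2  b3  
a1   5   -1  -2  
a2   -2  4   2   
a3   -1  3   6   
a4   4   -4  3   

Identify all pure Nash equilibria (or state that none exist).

Check mutual best responses: a cell is a NE iff neither player can gain by unilaterally deviating.
Row's best responses — vs b1: a2 (payoff 6); vs b2: a3 (payoff 4); vs b3: a1 (payoff 3).
Column's best responses — vs a1: b1 (payoff 5); vs a2: b2 (payoff 4); vs a3: b3 (payoff 6); vs a4: b1 (payoff 4).
No cell has both players best-responding. For instance, Row's best reply to b3 is a1, but against a1 Column prefers b1 over b3.

None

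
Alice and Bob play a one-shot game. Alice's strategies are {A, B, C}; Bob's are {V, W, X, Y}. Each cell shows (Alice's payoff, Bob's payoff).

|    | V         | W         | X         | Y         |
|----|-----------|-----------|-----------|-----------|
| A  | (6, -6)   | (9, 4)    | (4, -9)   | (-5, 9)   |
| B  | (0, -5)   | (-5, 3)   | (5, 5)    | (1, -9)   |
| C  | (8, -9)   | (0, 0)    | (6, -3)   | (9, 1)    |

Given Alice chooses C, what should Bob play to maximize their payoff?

With Alice fixed at C, Bob's payoffs are: V → -9, W → 0, X → -3, Y → 1.
The maximum is 1, achieved by Y.

Y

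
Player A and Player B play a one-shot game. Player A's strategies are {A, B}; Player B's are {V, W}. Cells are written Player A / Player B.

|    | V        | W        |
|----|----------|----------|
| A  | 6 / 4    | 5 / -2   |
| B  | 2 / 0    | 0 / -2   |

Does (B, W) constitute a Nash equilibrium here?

Holding Player B at W: Player A gets 0 from B but could get 5 by switching to A. Player A has a profitable deviation.

No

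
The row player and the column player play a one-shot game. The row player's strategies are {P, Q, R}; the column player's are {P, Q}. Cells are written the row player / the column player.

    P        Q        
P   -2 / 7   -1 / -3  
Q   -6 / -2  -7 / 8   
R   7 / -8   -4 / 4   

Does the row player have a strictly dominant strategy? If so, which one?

A strategy is strictly dominant if it gives the row player a strictly higher payoff than every other strategy, against every choice by the opponent.
P is not dominant: against P, R gives 7 > -2.
Q is not dominant: against P, P gives -2 > -6.
R is not dominant: against Q, P gives -1 > -4.
No single strategy is best against every opponent action.

None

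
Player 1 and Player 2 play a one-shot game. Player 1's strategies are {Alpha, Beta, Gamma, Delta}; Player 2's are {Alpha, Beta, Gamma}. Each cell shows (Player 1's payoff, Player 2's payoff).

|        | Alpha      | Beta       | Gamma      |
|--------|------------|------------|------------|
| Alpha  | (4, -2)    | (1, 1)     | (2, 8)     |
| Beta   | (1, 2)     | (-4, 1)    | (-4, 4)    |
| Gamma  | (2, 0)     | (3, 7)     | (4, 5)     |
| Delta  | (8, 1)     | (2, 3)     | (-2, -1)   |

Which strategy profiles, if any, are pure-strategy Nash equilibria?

(Gamma, Beta)

A profile is a Nash equilibrium when each player is best-responding to the other.
Player 1's best responses — vs Alpha: Delta (payoff 8); vs Beta: Gamma (payoff 3); vs Gamma: Gamma (payoff 4).
Player 2's best responses — vs Alpha: Gamma (payoff 8); vs Beta: Gamma (payoff 4); vs Gamma: Beta (payoff 7); vs Delta: Beta (payoff 3).
The only mutual best response is (Gamma, Beta); neither player gains by switching there.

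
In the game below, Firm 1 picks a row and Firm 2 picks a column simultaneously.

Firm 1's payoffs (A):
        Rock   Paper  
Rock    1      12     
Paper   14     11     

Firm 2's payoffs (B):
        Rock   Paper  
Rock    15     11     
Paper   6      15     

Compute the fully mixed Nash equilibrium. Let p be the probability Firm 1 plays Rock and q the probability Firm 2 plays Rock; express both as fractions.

p = 9/13, q = 1/14

Each player's mixing probability is pinned down by making the *other* player indifferent.
Firm 2 indifferent between Rock and Paper: p·15 + (1−p)·6 = p·11 + (1−p)·15 ⟹ 6 + 9p = 15 + (-4)p ⟹ p = 9/13.
Firm 1 indifferent between Rock and Paper: q·1 + (1−q)·12 = q·14 + (1−q)·11 ⟹ 12 + (-11)q = 11 + 3q ⟹ q = 1/14.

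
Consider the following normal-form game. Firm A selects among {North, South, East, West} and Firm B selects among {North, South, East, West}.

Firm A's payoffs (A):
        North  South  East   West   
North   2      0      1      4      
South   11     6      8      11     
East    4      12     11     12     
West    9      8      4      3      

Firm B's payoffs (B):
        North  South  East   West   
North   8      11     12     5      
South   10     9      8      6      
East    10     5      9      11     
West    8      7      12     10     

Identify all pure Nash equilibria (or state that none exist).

(South, North) and (East, West)

Check mutual best responses: a cell is a NE iff neither player can gain by unilaterally deviating.
Firm A's best responses — vs North: South (payoff 11); vs South: East (payoff 12); vs East: East (payoff 11); vs West: East (payoff 12).
Firm B's best responses — vs North: East (payoff 12); vs South: North (payoff 10); vs East: West (payoff 11); vs West: East (payoff 12).
Mutual best responses occur at (South, North) and (East, West); at each, neither player gains by switching.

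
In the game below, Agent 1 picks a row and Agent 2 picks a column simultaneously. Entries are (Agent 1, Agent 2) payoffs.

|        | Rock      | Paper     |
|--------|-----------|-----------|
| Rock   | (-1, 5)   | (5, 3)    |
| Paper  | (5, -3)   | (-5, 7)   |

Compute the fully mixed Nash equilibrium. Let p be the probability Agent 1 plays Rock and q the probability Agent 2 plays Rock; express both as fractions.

Each player's mixing probability is pinned down by making the *other* player indifferent.
Agent 2 indifferent between Rock and Paper: p·5 + (1−p)·(-3) = p·3 + (1−p)·7 ⟹ (-3) + 8p = 7 + (-4)p ⟹ p = 5/6.
Agent 1 indifferent between Rock and Paper: q·(-1) + (1−q)·5 = q·5 + (1−q)·(-5) ⟹ 5 + (-6)q = (-5) + 10q ⟹ q = 5/8.

p = 5/6, q = 5/8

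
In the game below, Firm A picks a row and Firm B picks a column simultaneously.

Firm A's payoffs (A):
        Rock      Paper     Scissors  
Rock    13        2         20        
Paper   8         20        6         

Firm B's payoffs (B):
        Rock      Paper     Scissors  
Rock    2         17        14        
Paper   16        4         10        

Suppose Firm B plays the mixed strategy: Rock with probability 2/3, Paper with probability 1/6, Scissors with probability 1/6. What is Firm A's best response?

Rock

Firm A's best reply maximizes expected payoff against the mix.
Rock: (2/3)·13 + (1/6)·2 + (1/6)·20 = 37/3
Paper: (2/3)·8 + (1/6)·20 + (1/6)·6 = 29/3
Highest expected payoff is 37/3, from Rock.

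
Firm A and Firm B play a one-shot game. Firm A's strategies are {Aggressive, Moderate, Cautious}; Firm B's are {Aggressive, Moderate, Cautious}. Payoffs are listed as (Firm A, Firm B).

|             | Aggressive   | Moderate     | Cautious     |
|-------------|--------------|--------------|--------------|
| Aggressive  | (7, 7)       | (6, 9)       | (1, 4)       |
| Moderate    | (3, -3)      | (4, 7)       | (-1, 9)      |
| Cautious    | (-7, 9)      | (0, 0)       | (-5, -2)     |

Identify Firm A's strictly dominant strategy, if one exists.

A strategy is strictly dominant if it gives Firm A a strictly higher payoff than every other strategy, against every choice by the opponent.
Aggressive strictly dominates: vs Aggressive: 7 > each of {3, -7}; vs Moderate: 6 > each of {4, 0}; vs Cautious: 1 > each of {-1, -5}.

Aggressive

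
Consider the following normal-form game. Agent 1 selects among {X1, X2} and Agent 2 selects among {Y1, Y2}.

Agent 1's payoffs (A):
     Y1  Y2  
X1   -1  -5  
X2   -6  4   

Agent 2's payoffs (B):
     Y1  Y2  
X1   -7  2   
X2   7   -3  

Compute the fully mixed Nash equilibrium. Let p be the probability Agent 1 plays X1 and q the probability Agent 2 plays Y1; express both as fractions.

Each player's mixing probability is pinned down by making the *other* player indifferent.
Agent 2 indifferent between Y1 and Y2: p·(-7) + (1−p)·7 = p·2 + (1−p)·(-3) ⟹ 7 + (-14)p = (-3) + 5p ⟹ p = 10/19.
Agent 1 indifferent between X1 and X2: q·(-1) + (1−q)·(-5) = q·(-6) + (1−q)·4 ⟹ (-5) + 4q = 4 + (-10)q ⟹ q = 9/14.

p = 10/19, q = 9/14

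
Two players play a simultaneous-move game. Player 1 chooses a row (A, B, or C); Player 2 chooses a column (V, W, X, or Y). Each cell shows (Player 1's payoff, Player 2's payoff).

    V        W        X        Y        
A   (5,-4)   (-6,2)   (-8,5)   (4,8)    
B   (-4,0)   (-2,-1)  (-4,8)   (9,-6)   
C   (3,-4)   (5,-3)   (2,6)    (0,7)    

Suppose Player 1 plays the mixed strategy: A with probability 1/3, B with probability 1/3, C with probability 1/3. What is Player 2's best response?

Compute Player 2's expected payoff from each pure strategy against the given mix.
V: (1/3)·(-4) + (1/3)·0 + (1/3)·(-4) = -8/3
W: (1/3)·2 + (1/3)·(-1) + (1/3)·(-3) = -2/3
X: (1/3)·5 + (1/3)·8 + (1/3)·6 = 19/3
Y: (1/3)·8 + (1/3)·(-6) + (1/3)·7 = 3
Highest expected payoff is 19/3, from X.

X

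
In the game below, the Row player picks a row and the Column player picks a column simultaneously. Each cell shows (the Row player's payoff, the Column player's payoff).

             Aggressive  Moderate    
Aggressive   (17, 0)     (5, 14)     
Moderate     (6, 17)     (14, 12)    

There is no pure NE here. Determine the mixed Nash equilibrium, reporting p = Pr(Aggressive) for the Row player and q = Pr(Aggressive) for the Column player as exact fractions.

p = 5/19, q = 9/20

Each player's mixing probability is pinned down by making the *other* player indifferent.
The Column player indifferent between Aggressive and Moderate: p·0 + (1−p)·17 = p·14 + (1−p)·12 ⟹ 17 + (-17)p = 12 + 2p ⟹ p = 5/19.
The Row player indifferent between Aggressive and Moderate: q·17 + (1−q)·5 = q·6 + (1−q)·14 ⟹ 5 + 12q = 14 + (-8)q ⟹ q = 9/20.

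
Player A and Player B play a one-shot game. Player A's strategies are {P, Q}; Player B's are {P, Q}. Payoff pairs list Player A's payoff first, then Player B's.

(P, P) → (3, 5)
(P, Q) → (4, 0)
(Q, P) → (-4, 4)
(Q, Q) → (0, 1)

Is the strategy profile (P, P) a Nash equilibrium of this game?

Yes

Holding Player B at P: Player A gets 3 from P, versus -4 from Q. No profitable deviation for Player A.
Holding Player A at P: Player B gets 5 from P, versus 0 from Q. No profitable deviation for Player B either.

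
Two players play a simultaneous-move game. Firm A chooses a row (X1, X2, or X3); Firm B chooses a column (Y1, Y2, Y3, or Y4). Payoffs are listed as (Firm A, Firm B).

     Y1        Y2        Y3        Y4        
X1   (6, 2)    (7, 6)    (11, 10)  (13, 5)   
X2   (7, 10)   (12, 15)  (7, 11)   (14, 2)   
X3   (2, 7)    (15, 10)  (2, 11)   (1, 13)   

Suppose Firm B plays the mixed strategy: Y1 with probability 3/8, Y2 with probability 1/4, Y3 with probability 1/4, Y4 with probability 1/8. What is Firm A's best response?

Firm A's best reply maximizes expected payoff against the mix.
X1: (3/8)·6 + (1/4)·7 + (1/4)·11 + (1/8)·13 = 67/8
X2: (3/8)·7 + (1/4)·12 + (1/4)·7 + (1/8)·14 = 73/8
X3: (3/8)·2 + (1/4)·15 + (1/4)·2 + (1/8)·1 = 41/8
Highest expected payoff is 73/8, from X2.

X2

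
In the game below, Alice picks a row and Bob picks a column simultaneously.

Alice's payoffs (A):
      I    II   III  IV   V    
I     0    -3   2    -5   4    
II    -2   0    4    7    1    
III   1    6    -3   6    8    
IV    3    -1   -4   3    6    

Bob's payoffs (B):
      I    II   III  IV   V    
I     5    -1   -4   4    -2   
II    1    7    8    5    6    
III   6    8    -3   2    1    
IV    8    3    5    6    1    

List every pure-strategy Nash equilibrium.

(II, III), (III, II), and (IV, I)

A profile is a Nash equilibrium when each player is best-responding to the other.
Alice's best responses — vs I: IV (payoff 3); vs II: III (payoff 6); vs III: II (payoff 4); vs IV: II (payoff 7); vs V: III (payoff 8).
Bob's best responses — vs I: I (payoff 5); vs II: III (payoff 8); vs III: II (payoff 8); vs IV: I (payoff 8).
Mutual best responses occur at (II, III), (III, II), and (IV, I); at each, neither player gains by switching.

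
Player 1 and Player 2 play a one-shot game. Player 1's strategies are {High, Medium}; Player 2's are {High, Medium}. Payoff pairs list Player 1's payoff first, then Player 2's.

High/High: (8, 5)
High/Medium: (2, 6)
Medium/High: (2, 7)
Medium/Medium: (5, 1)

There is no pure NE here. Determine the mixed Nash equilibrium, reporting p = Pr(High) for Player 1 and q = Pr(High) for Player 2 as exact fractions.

p = 6/7, q = 1/3

In a mixed NE each player is indifferent between their pure strategies, so the opponent's mix sets the indifference.
Player 2 indifferent between High and Medium: p·5 + (1−p)·7 = p·6 + (1−p)·1 ⟹ 7 + (-2)p = 1 + 5p ⟹ p = 6/7.
Player 1 indifferent between High and Medium: q·8 + (1−q)·2 = q·2 + (1−q)·5 ⟹ 2 + 6q = 5 + (-3)q ⟹ q = 1/3.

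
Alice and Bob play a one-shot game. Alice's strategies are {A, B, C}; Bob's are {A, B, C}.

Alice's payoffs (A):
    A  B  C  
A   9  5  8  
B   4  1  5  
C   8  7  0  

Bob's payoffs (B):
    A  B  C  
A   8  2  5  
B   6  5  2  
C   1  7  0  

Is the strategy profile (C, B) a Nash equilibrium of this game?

Holding Bob at B: Alice gets 7 from C, versus 5 from A, 1 from B. No profitable deviation for Alice.
Holding Alice at C: Bob gets 7 from B, versus 1 from A, 0 from C. No profitable deviation for Bob either.

Yes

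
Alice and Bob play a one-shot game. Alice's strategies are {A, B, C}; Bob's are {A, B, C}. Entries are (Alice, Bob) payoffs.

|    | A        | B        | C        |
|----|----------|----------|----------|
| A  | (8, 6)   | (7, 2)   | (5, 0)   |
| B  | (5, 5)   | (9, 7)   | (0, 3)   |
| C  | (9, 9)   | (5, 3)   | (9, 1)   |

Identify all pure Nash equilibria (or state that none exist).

A profile is a Nash equilibrium when each player is best-responding to the other.
Alice's best responses — vs A: C (payoff 9); vs B: B (payoff 9); vs C: C (payoff 9).
Bob's best responses — vs A: A (payoff 6); vs B: B (payoff 7); vs C: A (payoff 9).
Mutual best responses occur at (B, B) and (C, A); at each, neither player gains by switching.

(B, B) and (C, A)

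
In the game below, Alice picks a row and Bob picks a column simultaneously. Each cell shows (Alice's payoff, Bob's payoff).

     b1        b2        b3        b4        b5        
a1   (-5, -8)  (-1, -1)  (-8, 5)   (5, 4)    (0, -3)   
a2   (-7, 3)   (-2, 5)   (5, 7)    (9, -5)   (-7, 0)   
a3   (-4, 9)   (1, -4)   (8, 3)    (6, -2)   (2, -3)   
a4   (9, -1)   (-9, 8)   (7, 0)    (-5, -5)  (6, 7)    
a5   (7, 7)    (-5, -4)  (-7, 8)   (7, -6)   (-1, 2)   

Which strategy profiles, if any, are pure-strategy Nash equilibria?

None

A profile is a Nash equilibrium when each player is best-responding to the other.
Alice's best responses — vs b1: a4 (payoff 9); vs b2: a3 (payoff 1); vs b3: a3 (payoff 8); vs b4: a2 (payoff 9); vs b5: a4 (payoff 6).
Bob's best responses — vs a1: b3 (payoff 5); vs a2: b3 (payoff 7); vs a3: b1 (payoff 9); vs a4: b2 (payoff 8); vs a5: b3 (payoff 8).
No cell has both players best-responding. For instance, Alice's best reply to b2 is a3, but against a3 Bob prefers b1 over b2.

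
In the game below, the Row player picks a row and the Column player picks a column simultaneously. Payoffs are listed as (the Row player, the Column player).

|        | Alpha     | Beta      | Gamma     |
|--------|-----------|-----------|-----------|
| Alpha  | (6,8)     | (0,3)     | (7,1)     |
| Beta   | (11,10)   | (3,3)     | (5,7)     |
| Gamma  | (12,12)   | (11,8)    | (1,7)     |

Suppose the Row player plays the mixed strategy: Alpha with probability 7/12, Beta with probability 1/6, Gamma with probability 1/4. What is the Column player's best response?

Compute the Column player's expected payoff from each pure strategy against the given mix.
Alpha: (7/12)·8 + (1/6)·10 + (1/4)·12 = 28/3
Beta: (7/12)·3 + (1/6)·3 + (1/4)·8 = 17/4
Gamma: (7/12)·1 + (1/6)·7 + (1/4)·7 = 7/2
Highest expected payoff is 28/3, from Alpha.

Alpha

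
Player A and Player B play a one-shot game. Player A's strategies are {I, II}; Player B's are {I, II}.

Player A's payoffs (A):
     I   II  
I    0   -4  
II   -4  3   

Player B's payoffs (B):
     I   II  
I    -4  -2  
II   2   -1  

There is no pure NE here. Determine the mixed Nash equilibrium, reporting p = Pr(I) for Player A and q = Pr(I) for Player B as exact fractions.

p = 3/5, q = 7/11

Each player's mixing probability is pinned down by making the *other* player indifferent.
Player B indifferent between I and II: p·(-4) + (1−p)·2 = p·(-2) + (1−p)·(-1) ⟹ 2 + (-6)p = (-1) + (-1)p ⟹ p = 3/5.
Player A indifferent between I and II: q·0 + (1−q)·(-4) = q·(-4) + (1−q)·3 ⟹ (-4) + 4q = 3 + (-7)q ⟹ q = 7/11.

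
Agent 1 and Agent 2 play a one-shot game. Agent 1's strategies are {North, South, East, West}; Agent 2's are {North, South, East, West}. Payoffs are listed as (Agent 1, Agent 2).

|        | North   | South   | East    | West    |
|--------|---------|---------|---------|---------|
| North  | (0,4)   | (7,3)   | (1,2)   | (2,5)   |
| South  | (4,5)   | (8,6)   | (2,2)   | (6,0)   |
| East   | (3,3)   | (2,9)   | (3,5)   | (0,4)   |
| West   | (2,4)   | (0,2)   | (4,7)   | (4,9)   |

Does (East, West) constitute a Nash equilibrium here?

No

Holding Agent 2 at West: Agent 1 gets 0 from East but could get 6 by switching to South. Agent 1 has a profitable deviation.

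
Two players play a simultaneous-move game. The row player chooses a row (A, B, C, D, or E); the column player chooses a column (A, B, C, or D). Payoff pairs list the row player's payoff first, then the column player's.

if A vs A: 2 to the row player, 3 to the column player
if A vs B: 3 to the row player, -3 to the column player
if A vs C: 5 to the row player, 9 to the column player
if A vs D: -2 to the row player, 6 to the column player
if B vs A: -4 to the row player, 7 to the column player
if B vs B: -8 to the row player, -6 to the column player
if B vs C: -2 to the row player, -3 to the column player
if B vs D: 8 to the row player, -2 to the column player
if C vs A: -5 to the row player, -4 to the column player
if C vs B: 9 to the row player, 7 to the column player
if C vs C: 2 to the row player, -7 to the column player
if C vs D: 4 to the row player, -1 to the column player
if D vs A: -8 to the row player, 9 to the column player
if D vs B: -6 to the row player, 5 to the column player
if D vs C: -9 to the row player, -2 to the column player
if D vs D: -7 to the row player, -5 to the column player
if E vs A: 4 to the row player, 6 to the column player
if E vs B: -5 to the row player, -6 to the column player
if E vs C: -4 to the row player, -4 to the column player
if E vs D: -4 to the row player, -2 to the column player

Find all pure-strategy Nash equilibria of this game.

(A, C), (C, B), and (E, A)

Check mutual best responses: a cell is a NE iff neither player can gain by unilaterally deviating.
The row player's best responses — vs A: E (payoff 4); vs B: C (payoff 9); vs C: A (payoff 5); vs D: B (payoff 8).
The column player's best responses — vs A: C (payoff 9); vs B: A (payoff 7); vs C: B (payoff 7); vs D: A (payoff 9); vs E: A (payoff 6).
Mutual best responses occur at (A, C), (C, B), and (E, A); at each, neither player gains by switching.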